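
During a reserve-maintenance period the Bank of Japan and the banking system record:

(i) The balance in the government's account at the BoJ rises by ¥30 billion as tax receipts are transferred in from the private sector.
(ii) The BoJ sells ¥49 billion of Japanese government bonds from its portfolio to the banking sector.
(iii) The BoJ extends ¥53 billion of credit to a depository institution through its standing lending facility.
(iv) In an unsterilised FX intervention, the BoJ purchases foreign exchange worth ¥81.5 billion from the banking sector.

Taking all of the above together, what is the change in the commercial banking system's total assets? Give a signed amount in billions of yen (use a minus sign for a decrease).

+¥23 billion

BoJ balance sheet:
  Assets:      Securities −¥49B, Loans to banks +¥53B, Foreign assets +¥81.5B
  Liabilities: Bank reserves +¥55.5B, Government deposits +¥30B
Commercial banking system:
  Assets:      Reserves at CB +¥55.5B, Securities +¥49B, Foreign assets −¥81.5B
  Liabilities: Checkable deposits −¥30B, Borrowings from CB +¥53B
Change in total bank assets = +¥23 billion.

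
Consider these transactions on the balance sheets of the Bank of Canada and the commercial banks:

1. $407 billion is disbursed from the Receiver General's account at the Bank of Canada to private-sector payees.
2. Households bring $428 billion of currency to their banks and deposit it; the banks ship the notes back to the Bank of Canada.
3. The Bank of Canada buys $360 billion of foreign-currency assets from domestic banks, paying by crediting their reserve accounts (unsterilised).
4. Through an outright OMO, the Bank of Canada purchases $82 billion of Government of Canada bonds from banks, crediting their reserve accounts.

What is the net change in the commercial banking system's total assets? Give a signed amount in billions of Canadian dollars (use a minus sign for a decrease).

Government spending $407 billion: bank balance sheets expand → +$407B.
Currency deposit $428 billion: bank balance sheets expand → +$428B.
FX purchase $360 billion: just an asset swap on bank balance sheets → 0.
OMO purchase (from banks) $82 billion: just an asset swap on bank balance sheets → 0.
Net: 407 + 428 + 0 + 0 = +$835 billion.

+$835 billion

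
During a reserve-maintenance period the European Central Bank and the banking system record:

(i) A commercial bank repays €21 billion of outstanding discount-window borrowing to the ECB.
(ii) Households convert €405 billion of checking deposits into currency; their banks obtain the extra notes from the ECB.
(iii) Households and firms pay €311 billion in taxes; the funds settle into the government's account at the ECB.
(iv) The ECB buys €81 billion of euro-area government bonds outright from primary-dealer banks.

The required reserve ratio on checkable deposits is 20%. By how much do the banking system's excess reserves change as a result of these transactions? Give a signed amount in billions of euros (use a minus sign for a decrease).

-€512.8 billion

Discount-window repayment €21 billion: reserves −€21B, deposits 0.
Currency withdrawal €405 billion: reserves −€405B, deposits −€405B.
Government account inflow €311 billion: reserves −€311B, deposits −€311B.
OMO purchase (from banks) €81 billion: reserves +€81B, deposits 0.
Totals: Δreserves = −€656B, Δdeposits = −€716B.
Δrequired reserves = 20% × −€716B = −€143.2B.
Δexcess reserves = Δreserves − Δrequired = −€656B − (−€143.2B) = -€512.8 billion.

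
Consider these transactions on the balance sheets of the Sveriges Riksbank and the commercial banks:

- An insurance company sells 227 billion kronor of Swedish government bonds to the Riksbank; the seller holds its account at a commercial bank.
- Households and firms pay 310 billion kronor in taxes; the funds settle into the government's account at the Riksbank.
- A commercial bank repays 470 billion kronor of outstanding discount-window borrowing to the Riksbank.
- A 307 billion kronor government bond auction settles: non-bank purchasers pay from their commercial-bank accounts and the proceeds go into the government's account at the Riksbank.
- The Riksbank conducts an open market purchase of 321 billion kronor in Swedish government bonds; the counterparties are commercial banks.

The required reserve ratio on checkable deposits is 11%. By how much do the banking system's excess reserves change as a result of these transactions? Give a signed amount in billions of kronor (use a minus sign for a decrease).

-496.1 billion

Asset purchase (from non-banks) 227 billion kronor: reserves +227B, deposits +227B.
Government account inflow 310 billion kronor: reserves −310B, deposits −310B.
Discount-window repayment 470 billion kronor: reserves −470B, deposits 0.
Government account inflow 307 billion kronor: reserves −307B, deposits −307B.
OMO purchase (from banks) 321 billion kronor: reserves +321B, deposits 0.
Totals: Δreserves = −539B, Δdeposits = −390B.
Δrequired reserves = 11% × −390B = −42.9B.
Δexcess reserves = Δreserves − Δrequired = −539B − (−42.9B) = -496.1 billion.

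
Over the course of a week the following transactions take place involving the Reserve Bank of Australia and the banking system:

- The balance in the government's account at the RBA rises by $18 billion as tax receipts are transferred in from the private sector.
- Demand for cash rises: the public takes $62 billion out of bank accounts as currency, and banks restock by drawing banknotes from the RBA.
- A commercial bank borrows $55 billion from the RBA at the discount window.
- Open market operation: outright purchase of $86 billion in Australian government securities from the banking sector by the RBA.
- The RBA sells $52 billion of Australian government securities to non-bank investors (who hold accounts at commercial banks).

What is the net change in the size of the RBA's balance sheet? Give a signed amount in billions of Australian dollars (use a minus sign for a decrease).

+$89 billion

Government account inflow $18 billion: only the composition of liabilities changes → 0.
Currency withdrawal $62 billion: only the composition of liabilities changes → 0.
Discount-window loan $55 billion: an RBA asset is acquired → +$55B.
OMO purchase (from banks) $86 billion: an RBA asset is acquired → +$86B.
Asset sale (to non-banks) $52 billion: an RBA asset is shed → −$52B.
Net: 0 + 0 + 55 + 86 − 52 = +$89 billion.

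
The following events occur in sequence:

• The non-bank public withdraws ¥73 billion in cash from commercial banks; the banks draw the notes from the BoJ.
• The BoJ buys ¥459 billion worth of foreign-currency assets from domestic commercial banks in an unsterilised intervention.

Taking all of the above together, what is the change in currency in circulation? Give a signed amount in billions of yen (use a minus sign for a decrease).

+¥73 billion

Currency withdrawal ¥73 billion: notes leave the central bank → +¥73B.
FX purchase ¥459 billion: no currency enters or leaves circulation → 0.
Net: 73 + 0 = +¥73 billion.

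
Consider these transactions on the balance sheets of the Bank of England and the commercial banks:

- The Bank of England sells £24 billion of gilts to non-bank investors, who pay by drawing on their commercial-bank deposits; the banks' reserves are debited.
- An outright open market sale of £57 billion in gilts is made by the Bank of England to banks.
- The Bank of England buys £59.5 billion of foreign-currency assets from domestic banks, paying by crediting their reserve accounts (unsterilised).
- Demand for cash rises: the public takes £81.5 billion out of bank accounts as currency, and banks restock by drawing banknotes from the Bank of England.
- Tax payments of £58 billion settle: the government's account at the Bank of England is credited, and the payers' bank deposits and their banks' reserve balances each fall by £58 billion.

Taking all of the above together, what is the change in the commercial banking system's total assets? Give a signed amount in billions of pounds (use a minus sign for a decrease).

Asset sale (to non-banks) £24 billion: bank balance sheets shrink → −£24B.
OMO sale (to banks) £57 billion: just an asset swap on bank balance sheets → 0.
FX purchase £59.5 billion: just an asset swap on bank balance sheets → 0.
Currency withdrawal £81.5 billion: bank balance sheets shrink → −£81.5B.
Government account inflow £58 billion: bank balance sheets shrink → −£58B.
Net: −24 + 0 + 0 − 81.5 − 58 = -£163.5 billion.

-£163.5 billion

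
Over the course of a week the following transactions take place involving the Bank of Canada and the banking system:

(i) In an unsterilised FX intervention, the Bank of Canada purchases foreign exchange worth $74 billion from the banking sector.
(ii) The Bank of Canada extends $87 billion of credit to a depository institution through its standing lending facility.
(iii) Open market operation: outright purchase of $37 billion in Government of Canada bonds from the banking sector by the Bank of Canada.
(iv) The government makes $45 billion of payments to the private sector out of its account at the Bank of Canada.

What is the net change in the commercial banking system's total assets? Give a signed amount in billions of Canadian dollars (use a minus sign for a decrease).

+$132 billion

FX purchase $74 billion: just an asset swap on bank balance sheets → 0.
Discount-window loan $87 billion: bank balance sheets expand → +$87B.
OMO purchase (from banks) $37 billion: just an asset swap on bank balance sheets → 0.
Government spending $45 billion: bank balance sheets expand → +$45B.
Net: 0 + 87 + 0 + 45 = +$132 billion.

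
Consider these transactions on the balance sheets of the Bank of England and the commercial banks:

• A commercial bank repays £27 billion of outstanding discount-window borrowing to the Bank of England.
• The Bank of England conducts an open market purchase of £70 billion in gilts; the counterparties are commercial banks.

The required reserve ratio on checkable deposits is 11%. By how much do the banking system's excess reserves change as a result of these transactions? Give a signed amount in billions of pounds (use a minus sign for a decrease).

+£43 billion

Discount-window repayment £27 billion: reserves −£27B, deposits 0.
OMO purchase (from banks) £70 billion: reserves +£70B, deposits 0.
Totals: Δreserves = +£43B, Δdeposits = 0.
Δrequired reserves = 11% × 0 = 0.
Δexcess reserves = Δreserves − Δrequired = +£43B − (0) = +£43 billion.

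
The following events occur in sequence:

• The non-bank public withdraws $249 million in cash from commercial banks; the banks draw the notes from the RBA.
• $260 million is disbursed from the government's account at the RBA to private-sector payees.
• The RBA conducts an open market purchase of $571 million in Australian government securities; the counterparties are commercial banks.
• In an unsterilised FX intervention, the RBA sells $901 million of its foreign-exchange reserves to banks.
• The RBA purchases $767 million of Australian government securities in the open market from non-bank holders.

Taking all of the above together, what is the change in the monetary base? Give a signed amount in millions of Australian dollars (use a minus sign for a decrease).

RBA balance sheet:
  Assets:      Securities +$1338M, Foreign assets −$901M
  Liabilities: Bank reserves +$448M, Currency in circulation +$249M, Government deposits −$260M
Monetary base = currency + reserves: +$249M + (+$448M) = +$697 million.

+$697 million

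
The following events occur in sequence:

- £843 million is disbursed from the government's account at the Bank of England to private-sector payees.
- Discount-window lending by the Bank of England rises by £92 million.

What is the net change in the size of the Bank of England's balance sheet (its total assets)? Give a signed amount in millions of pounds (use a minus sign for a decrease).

Government spending £843 million: only the composition of liabilities changes → 0.
Discount-window loan £92 million: a Bank of England asset is acquired → +£92M.
Net: 0 + 92 = +£92 million.

+£92 million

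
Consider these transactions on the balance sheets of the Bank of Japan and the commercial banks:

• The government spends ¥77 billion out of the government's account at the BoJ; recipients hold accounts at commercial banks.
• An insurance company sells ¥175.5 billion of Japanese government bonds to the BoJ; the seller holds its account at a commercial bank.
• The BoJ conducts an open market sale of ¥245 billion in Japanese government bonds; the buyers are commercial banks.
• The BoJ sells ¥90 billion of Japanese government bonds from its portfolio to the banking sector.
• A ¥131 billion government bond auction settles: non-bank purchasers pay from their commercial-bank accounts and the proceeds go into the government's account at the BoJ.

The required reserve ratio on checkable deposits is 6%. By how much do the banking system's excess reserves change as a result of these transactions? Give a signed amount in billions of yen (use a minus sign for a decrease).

Government spending ¥77 billion: reserves +¥77B, deposits +¥77B.
Asset purchase (from non-banks) ¥175.5 billion: reserves +¥175.5B, deposits +¥175.5B.
OMO sale (to banks) ¥245 billion: reserves −¥245B, deposits 0.
OMO sale (to banks) ¥90 billion: reserves −¥90B, deposits 0.
Government account inflow ¥131 billion: reserves −¥131B, deposits −¥131B.
Totals: Δreserves = −¥213.5B, Δdeposits = +¥121.5B.
Δrequired reserves = 6% × +¥121.5B = +¥7.29B.
Δexcess reserves = Δreserves − Δrequired = −¥213.5B − (+¥7.29B) = -¥220.79 billion.

-¥220.79 billion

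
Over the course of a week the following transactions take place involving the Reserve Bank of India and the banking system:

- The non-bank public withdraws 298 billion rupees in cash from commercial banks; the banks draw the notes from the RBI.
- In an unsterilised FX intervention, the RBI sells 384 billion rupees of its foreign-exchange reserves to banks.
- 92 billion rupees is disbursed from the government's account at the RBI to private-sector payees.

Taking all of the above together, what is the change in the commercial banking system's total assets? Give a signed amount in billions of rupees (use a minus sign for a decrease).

Currency withdrawal 298 billion rupees: bank balance sheets shrink → −298B.
FX sale 384 billion rupees: just an asset swap on bank balance sheets → 0.
Government spending 92 billion rupees: bank balance sheets expand → +92B.
Net: −298 + 0 + 92 = -206 billion.

-206 billion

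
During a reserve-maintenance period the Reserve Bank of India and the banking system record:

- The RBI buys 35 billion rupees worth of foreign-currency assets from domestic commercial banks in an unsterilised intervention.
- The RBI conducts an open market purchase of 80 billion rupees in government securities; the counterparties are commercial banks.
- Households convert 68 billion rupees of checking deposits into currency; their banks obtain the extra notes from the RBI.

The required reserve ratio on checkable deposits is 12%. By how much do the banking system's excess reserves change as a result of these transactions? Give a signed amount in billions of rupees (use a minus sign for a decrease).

FX purchase 35 billion rupees: reserves +35B, deposits 0.
OMO purchase (from banks) 80 billion rupees: reserves +80B, deposits 0.
Currency withdrawal 68 billion rupees: reserves −68B, deposits −68B.
Totals: Δreserves = +47B, Δdeposits = −68B.
Δrequired reserves = 12% × −68B = −8.16B.
Δexcess reserves = Δreserves − Δrequired = +47B − (−8.16B) = +55.16 billion.

+55.16 billion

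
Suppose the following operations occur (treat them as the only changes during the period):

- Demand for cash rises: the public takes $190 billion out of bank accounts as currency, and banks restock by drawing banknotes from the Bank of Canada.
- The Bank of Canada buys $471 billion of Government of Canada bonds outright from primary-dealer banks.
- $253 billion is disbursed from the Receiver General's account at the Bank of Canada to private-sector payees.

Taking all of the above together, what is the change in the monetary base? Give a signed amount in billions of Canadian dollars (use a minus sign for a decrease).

+$724 billion

Currency withdrawal $190 billion: just a shift between currency and reserves — both are base money → 0.
OMO purchase (from banks) $471 billion: Bank of Canada balance sheet expands → +$471B.
Government spending $253 billion: a non-base liability converts back to reserves → +$253B.
Net: 0 + 471 + 253 = +$724 billion.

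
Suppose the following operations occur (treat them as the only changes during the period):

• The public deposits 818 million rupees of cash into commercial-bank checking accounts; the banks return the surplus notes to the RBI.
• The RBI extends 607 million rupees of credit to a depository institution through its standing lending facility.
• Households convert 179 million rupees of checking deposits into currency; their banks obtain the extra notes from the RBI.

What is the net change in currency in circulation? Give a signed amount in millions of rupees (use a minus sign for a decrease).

RBI balance sheet:
  Assets:      Loans to banks +607M
  Liabilities: Bank reserves +1246M, Currency in circulation −639M
So the change in currency in circulation is -639 million.

-639 million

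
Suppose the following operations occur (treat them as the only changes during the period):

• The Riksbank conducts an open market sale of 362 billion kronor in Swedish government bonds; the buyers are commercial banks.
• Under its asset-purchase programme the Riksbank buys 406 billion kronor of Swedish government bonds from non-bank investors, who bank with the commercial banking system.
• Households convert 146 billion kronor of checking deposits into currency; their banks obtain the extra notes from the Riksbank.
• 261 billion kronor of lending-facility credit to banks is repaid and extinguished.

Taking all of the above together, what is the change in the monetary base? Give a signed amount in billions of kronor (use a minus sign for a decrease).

-217 billion

OMO sale (to banks) 362 billion kronor: Riksbank balance sheet contracts → −362B.
Asset purchase (from non-banks) 406 billion kronor: Riksbank balance sheet expands → +406B.
Currency withdrawal 146 billion kronor: just a shift between currency and reserves — both are base money → 0.
Discount-window repayment 261 billion kronor: Riksbank balance sheet contracts → −261B.
Net: −362 + 406 + 0 − 261 = -217 billion.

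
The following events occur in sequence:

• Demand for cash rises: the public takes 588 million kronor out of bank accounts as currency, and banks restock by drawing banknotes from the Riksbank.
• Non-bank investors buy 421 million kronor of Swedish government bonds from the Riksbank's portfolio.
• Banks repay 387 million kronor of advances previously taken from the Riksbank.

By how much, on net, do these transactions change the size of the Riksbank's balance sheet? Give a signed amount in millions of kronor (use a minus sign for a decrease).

-808 million

Riksbank balance sheet:
  Assets:      Securities −421M, Loans to banks −387M
  Liabilities: Bank reserves −1396M, Currency in circulation +588M
Commercial banking system:
  Assets:      Reserves at CB −1396M
  Liabilities: Checkable deposits −1009M, Borrowings from CB −387M
Change in total Riksbank assets = -808 million.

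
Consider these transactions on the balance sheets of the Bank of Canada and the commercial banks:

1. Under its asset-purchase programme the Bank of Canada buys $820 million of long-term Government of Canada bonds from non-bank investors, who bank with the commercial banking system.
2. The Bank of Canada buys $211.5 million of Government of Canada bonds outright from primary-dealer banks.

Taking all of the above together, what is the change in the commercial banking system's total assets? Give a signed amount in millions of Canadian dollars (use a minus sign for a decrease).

Bank of Canada balance sheet:
  Assets:      Securities +$1031.5M
  Liabilities: Bank reserves +$1031.5M
Commercial banking system:
  Assets:      Reserves at CB +$1031.5M, Securities −$211.5M
  Liabilities: Checkable deposits +$820M
Change in total bank assets = +$820 million.

+$820 million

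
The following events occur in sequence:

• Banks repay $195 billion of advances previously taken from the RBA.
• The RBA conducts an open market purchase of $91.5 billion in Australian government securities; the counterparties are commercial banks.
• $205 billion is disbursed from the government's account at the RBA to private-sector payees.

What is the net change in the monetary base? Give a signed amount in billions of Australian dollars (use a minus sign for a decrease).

Discount-window repayment $195 billion: RBA balance sheet contracts → −$195B.
OMO purchase (from banks) $91.5 billion: RBA balance sheet expands → +$91.5B.
Government spending $205 billion: a non-base liability converts back to reserves → +$205B.
Net: −195 + 91.5 + 205 = +$101.5 billion.

+$101.5 billion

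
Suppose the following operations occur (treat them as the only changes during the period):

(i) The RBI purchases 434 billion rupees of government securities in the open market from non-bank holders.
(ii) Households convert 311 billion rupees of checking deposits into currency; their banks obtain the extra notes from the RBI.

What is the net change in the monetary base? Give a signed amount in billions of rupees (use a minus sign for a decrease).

+434 billion

Asset purchase (from non-banks) 434 billion rupees: RBI balance sheet expands → +434B.
Currency withdrawal 311 billion rupees: just a shift between currency and reserves — both are base money → 0.
Net: 434 + 0 = +434 billion.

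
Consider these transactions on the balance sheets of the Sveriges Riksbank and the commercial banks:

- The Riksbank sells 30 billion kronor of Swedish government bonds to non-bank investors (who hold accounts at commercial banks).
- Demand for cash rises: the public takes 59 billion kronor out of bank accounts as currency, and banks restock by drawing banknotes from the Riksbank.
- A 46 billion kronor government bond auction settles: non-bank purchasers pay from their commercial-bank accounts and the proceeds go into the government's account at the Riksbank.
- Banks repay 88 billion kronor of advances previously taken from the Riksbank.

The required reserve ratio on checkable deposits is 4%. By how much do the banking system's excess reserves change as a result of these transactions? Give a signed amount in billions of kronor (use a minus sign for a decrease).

-217.6 billion

Asset sale (to non-banks) 30 billion kronor: reserves −30B, deposits −30B.
Currency withdrawal 59 billion kronor: reserves −59B, deposits −59B.
Government account inflow 46 billion kronor: reserves −46B, deposits −46B.
Discount-window repayment 88 billion kronor: reserves −88B, deposits 0.
Totals: Δreserves = −223B, Δdeposits = −135B.
Δrequired reserves = 4% × −135B = −5.4B.
Δexcess reserves = Δreserves − Δrequired = −223B − (−5.4B) = -217.6 billion.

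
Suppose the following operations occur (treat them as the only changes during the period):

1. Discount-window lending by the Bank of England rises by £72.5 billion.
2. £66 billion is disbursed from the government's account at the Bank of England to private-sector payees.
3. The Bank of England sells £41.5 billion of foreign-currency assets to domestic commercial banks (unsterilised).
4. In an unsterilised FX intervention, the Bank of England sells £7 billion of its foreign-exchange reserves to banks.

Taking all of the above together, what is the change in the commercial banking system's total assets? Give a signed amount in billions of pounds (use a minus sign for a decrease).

+£138.5 billion

Discount-window loan £72.5 billion: bank balance sheets expand → +£72.5B.
Government spending £66 billion: bank balance sheets expand → +£66B.
FX sale £41.5 billion: just an asset swap on bank balance sheets → 0.
FX sale £7 billion: just an asset swap on bank balance sheets → 0.
Net: 72.5 + 66 + 0 + 0 = +£138.5 billion.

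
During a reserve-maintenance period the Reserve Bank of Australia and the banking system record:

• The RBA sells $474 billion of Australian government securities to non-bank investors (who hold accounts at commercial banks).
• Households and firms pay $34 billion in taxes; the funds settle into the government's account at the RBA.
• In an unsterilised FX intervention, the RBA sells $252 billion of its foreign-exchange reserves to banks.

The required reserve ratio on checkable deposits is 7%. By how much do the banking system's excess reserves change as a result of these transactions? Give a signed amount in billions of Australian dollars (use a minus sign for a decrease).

-$724.44 billion

Asset sale (to non-banks) $474 billion: reserves −$474B, deposits −$474B.
Government account inflow $34 billion: reserves −$34B, deposits −$34B.
FX sale $252 billion: reserves −$252B, deposits 0.
Totals: Δreserves = −$760B, Δdeposits = −$508B.
Δrequired reserves = 7% × −$508B = −$35.56B.
Δexcess reserves = Δreserves − Δrequired = −$760B − (−$35.56B) = -$724.44 billion.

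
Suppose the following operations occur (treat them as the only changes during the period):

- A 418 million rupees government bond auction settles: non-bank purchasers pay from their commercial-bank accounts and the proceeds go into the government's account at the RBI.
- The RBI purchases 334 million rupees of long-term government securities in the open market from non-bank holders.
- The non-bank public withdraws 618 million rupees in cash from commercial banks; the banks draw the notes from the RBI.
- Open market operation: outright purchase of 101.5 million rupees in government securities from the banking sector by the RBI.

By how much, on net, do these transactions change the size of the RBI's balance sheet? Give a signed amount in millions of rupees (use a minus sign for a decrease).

+435.5 million

Government account inflow 418 million rupees: only the composition of liabilities changes → 0.
Asset purchase (from non-banks) 334 million rupees: an RBI asset is acquired → +334M.
Currency withdrawal 618 million rupees: only the composition of liabilities changes → 0.
OMO purchase (from banks) 101.5 million rupees: an RBI asset is acquired → +101.5M.
Net: 0 + 334 + 0 + 101.5 = +435.5 million.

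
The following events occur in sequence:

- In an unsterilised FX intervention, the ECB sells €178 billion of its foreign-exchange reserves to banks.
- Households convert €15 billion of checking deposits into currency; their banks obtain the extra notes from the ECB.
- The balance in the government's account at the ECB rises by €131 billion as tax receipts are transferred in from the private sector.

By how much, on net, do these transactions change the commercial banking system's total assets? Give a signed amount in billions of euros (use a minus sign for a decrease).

ECB balance sheet:
  Assets:      Foreign assets −€178B
  Liabilities: Bank reserves −€324B, Currency in circulation +€15B, Government deposits +€131B
Commercial banking system:
  Assets:      Reserves at CB −€324B, Foreign assets +€178B
  Liabilities: Checkable deposits −€146B
Change in total bank assets = -€146 billion.

-€146 billion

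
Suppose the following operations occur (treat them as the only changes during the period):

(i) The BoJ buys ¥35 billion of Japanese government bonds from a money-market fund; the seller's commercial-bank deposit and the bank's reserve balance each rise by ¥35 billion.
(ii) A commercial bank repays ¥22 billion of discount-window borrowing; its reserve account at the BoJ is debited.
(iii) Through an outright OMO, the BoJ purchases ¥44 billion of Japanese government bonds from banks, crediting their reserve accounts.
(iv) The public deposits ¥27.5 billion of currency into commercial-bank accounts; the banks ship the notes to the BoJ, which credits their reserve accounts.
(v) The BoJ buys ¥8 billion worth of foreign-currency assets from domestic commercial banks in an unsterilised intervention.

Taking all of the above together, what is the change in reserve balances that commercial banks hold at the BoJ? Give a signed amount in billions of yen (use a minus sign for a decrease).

BoJ balance sheet:
  Assets:      Securities +¥79B, Loans to banks −¥22B, Foreign assets +¥8B
  Liabilities: Bank reserves +¥92.5B, Currency in circulation −¥27.5B
So the change in reserve balances that commercial banks hold at the BoJ is +¥92.5 billion.

+¥92.5 billion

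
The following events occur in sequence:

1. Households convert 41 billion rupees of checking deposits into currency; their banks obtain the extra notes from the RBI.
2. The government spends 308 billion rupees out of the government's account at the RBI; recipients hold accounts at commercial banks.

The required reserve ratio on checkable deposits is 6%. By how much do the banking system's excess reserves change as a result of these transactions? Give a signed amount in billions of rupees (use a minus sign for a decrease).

Currency withdrawal 41 billion rupees: reserves −41B, deposits −41B.
Government spending 308 billion rupees: reserves +308B, deposits +308B.
Totals: Δreserves = +267B, Δdeposits = +267B.
Δrequired reserves = 6% × +267B = +16.02B.
Δexcess reserves = Δreserves − Δrequired = +267B − (+16.02B) = +250.98 billion.

+250.98 billion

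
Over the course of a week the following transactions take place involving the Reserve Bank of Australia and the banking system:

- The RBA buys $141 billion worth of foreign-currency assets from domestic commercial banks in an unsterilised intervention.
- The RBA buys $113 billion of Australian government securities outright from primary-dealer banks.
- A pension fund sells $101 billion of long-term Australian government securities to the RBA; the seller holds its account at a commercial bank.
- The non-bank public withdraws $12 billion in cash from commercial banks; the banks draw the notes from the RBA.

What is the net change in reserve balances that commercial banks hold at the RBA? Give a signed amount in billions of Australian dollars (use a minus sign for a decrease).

+$343 billion

FX purchase $141 billion: the RBA pays by crediting reserve accounts → +$141B.
OMO purchase (from banks) $113 billion: the RBA pays by crediting reserve accounts → +$113B.
Asset purchase (from non-banks) $101 billion: the RBA pays by crediting reserve accounts → +$101B.
Currency withdrawal $12 billion: banks swap reserves for currency → −$12B.
Net: 141 + 113 + 101 − 12 = +$343 billion.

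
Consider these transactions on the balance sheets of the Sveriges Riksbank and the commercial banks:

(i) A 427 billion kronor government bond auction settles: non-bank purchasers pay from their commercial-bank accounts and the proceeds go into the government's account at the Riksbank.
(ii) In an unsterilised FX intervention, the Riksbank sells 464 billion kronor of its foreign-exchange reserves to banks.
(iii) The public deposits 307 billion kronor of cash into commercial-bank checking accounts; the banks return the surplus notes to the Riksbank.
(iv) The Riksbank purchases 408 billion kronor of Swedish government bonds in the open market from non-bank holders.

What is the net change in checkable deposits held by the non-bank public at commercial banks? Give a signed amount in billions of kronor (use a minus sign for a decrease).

Government account inflow 427 billion kronor: non-bank counterparties' bank balances fall → −427B.
FX sale 464 billion kronor: the counterparty is a bank, so public deposits are unchanged → 0.
Currency deposit 307 billion kronor: non-bank counterparties' bank balances rise → +307B.
Asset purchase (from non-banks) 408 billion kronor: non-bank counterparties' bank balances rise → +408B.
Net: −427 + 0 + 307 + 408 = +288 billion.

+288 billion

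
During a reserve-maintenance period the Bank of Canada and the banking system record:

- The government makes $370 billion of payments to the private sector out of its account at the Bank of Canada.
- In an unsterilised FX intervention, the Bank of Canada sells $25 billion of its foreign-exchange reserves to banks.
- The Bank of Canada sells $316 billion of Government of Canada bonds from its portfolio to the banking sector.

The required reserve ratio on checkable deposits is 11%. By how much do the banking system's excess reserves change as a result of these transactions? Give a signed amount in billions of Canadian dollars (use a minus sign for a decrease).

-$11.7 billion

Government spending $370 billion: reserves +$370B, deposits +$370B.
FX sale $25 billion: reserves −$25B, deposits 0.
OMO sale (to banks) $316 billion: reserves −$316B, deposits 0.
Totals: Δreserves = +$29B, Δdeposits = +$370B.
Δrequired reserves = 11% × +$370B = +$40.7B.
Δexcess reserves = Δreserves − Δrequired = +$29B − (+$40.7B) = -$11.7 billion.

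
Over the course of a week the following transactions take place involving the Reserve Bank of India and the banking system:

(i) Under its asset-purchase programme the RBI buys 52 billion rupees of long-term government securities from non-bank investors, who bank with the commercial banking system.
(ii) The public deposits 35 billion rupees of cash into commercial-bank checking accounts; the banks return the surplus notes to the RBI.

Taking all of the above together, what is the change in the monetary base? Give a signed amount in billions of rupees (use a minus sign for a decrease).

+52 billion

RBI balance sheet:
  Assets:      Securities +52B
  Liabilities: Bank reserves +87B, Currency in circulation −35B
Monetary base = currency + reserves: −35B + (+87B) = +52 billion.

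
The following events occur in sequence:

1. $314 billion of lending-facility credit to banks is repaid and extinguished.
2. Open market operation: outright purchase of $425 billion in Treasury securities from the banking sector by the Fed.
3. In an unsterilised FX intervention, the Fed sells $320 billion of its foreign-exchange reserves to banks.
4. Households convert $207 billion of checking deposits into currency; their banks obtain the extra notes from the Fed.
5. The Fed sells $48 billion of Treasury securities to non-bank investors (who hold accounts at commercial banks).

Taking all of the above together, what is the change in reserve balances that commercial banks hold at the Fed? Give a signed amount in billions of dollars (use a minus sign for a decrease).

-$464 billion

Discount-window repayment $314 billion: repayment is debited from reserves → −$314B.
OMO purchase (from banks) $425 billion: the Fed pays by crediting reserve accounts → +$425B.
FX sale $320 billion: the buying banks pay out of their reserve balances → −$320B.
Currency withdrawal $207 billion: banks swap reserves for currency → −$207B.
Asset sale (to non-banks) $48 billion: the non-bank buyers' banks settle from reserves → −$48B.
Net: −314 + 425 − 320 − 207 − 48 = -$464 billion.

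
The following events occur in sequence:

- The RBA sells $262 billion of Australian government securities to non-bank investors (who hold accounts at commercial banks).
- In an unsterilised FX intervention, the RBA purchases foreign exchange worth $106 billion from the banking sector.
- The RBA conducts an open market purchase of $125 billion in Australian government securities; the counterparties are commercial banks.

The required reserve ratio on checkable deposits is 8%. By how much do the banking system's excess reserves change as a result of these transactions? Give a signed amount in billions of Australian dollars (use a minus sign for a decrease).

Asset sale (to non-banks) $262 billion: reserves −$262B, deposits −$262B.
FX purchase $106 billion: reserves +$106B, deposits 0.
OMO purchase (from banks) $125 billion: reserves +$125B, deposits 0.
Totals: Δreserves = −$31B, Δdeposits = −$262B.
Δrequired reserves = 8% × −$262B = −$20.96B.
Δexcess reserves = Δreserves − Δrequired = −$31B − (−$20.96B) = -$10.04 billion.

-$10.04 billion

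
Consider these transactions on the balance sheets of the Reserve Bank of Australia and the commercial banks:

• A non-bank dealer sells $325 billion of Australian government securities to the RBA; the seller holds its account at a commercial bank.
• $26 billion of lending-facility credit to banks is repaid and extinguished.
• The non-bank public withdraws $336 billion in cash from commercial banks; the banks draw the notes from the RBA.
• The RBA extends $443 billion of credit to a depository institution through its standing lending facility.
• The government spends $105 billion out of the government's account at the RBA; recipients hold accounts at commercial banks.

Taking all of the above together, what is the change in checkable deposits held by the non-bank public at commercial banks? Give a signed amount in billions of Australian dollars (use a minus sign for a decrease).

RBA balance sheet:
  Assets:      Securities +$325B, Loans to banks +$417B
  Liabilities: Bank reserves +$511B, Currency in circulation +$336B, Government deposits −$105B
Commercial banking system:
  Assets:      Reserves at CB +$511B
  Liabilities: Checkable deposits +$94B, Borrowings from CB +$417B
So the change in checkable deposits held by the non-bank public at commercial banks is +$94 billion.

+$94 billion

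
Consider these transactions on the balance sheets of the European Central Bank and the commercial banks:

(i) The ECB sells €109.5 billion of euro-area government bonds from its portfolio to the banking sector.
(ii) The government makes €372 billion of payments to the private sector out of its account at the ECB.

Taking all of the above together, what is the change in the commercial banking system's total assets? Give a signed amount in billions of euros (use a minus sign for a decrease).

+€372 billion

OMO sale (to banks) €109.5 billion: just an asset swap on bank balance sheets → 0.
Government spending €372 billion: bank balance sheets expand → +€372B.
Net: 0 + 372 = +€372 billion.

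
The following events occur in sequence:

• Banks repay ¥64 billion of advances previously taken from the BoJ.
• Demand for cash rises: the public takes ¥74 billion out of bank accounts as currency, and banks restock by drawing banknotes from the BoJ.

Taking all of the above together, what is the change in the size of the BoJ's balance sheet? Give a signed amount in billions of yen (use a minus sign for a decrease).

-¥64 billion

BoJ balance sheet:
  Assets:      Loans to banks −¥64B
  Liabilities: Bank reserves −¥138B, Currency in circulation +¥74B
Commercial banking system:
  Assets:      Reserves at CB −¥138B
  Liabilities: Checkable deposits −¥74B, Borrowings from CB −¥64B
Change in total BoJ assets = -¥64 billion.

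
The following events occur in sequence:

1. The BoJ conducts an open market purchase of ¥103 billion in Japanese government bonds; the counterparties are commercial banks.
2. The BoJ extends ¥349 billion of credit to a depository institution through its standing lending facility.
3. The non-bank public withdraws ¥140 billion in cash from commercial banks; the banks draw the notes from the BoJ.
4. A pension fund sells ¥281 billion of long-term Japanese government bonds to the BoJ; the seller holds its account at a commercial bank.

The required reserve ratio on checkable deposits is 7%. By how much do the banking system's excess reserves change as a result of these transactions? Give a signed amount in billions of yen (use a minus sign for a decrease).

OMO purchase (from banks) ¥103 billion: reserves +¥103B, deposits 0.
Discount-window loan ¥349 billion: reserves +¥349B, deposits 0.
Currency withdrawal ¥140 billion: reserves −¥140B, deposits −¥140B.
Asset purchase (from non-banks) ¥281 billion: reserves +¥281B, deposits +¥281B.
Totals: Δreserves = +¥593B, Δdeposits = +¥141B.
Δrequired reserves = 7% × +¥141B = +¥9.87B.
Δexcess reserves = Δreserves − Δrequired = +¥593B − (+¥9.87B) = +¥583.13 billion.

+¥583.13 billion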